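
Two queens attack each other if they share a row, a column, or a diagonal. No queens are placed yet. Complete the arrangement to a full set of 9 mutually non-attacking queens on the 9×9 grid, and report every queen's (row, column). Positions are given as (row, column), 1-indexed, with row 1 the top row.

(1,6) (2,8) (3,1) (4,5) (5,9) (6,2) (7,4) (8,7) (9,3)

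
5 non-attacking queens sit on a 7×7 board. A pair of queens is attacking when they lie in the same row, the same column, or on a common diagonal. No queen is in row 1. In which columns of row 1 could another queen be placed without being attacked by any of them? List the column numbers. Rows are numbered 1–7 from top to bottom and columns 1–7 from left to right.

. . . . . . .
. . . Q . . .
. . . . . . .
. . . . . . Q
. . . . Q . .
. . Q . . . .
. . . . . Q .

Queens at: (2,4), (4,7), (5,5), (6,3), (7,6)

(2,4) attacks row 1 at column 4 and diagonals 3, 5.
(4,7) attacks row 1 at column 7 and diagonals 4.
(5,5) attacks row 1 at column 5 and diagonals 1.
(6,3) attacks row 1 at column 3.
(7,6) attacks row 1 at column 6.
Attacked columns: {1, 3, 4, 5, 6, 7}. Safe: {2}.

columns 2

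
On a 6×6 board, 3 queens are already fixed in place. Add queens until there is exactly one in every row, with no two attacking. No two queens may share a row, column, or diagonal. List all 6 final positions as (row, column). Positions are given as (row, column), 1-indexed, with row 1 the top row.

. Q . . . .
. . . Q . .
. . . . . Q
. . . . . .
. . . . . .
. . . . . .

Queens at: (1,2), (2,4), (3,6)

Row 4: attacked by (1,2)→{2,5}; (2,4)→{2,4,6}; (3,6)→{5,6}. Safe: 1, 3. Place at column 1.
Row 5: attacked by (1,2)→{2,6}; (2,4)→{1,4}; (3,6)→{4,6}; (4,1)→{1,2}. Safe: 3, 5. Place at column 3.
Row 6: attacked by (1,2)→{2}; (2,4)→{4}; (3,6)→{3,6}; (4,1)→{1,3}; (5,3)→{2,3,4}. Safe: 5. Place at column 5.
Columns [2, 4, 6, 1, 3, 5], r−c [-1, -2, -3, 3, 2, 1], r+c [3, 6, 9, 5, 8, 11] are all distinct, so no two queens attack.

(1,2) (2,4) (3,6) (4,1) (5,3) (6,5)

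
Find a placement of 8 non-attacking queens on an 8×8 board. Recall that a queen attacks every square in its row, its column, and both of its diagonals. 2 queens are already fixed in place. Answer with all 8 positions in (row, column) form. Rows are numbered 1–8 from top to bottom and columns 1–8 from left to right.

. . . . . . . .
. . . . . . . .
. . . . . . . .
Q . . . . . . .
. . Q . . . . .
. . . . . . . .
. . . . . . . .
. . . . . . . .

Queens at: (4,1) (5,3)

(1,6) (2,2) (3,7) (4,1) (5,3) (6,5) (7,8) (8,4)

Row 1: attacked by (4,1)→{1,4}; (5,3)→{3,7}. Safe: 2, 5, 6, 8. Place at column 6.
Row 2: attacked by (1,6)→{5,6,7}; (4,1)→{1,3}; (5,3)→{3,6}. Safe: 2, 4, 8. Place at column 2.
Row 3: attacked by (1,6)→{4,6,8}; (2,2)→{1,2,3}; (4,1)→{1,2}; (5,3)→{1,3,5}. Safe: 7. Place at column 7.
Row 6: attacked by (1,6)→{1,6}; (2,2)→{2,6}; (3,7)→{4,7}; (4,1)→{1,3}; (5,3)→{2,3,4}. Safe: 5, 8. Place at column 5.
Row 7: attacked by (1,6)→{6}; (2,2)→{2,7}; (3,7)→{3,7}; (4,1)→{1,4}; (5,3)→{1,3,5}; (6,5)→{4,5,6}. Safe: 8. Place at column 8.
Row 8: attacked by (1,6)→{6}; (2,2)→{2,8}; (3,7)→{2,7}; (4,1)→{1,5}; (5,3)→{3,6}; (6,5)→{3,5,7}; (7,8)→{7,8}. Safe: 4. Place at column 4.
Columns [6, 2, 7, 1, 3, 5, 8, 4], r−c [-5, 0, -4, 3, 2, 1, -1, 4], r+c [7, 4, 10, 5, 8, 11, 15, 12] are all distinct, so no two queens attack.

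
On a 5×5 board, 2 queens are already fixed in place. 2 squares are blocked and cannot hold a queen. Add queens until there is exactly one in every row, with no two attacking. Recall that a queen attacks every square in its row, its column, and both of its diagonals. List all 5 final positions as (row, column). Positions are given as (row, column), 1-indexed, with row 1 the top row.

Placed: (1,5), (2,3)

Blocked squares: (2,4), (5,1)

Row 3: attacked by (1,5)→{3,5}; (2,3)→{2,3,4}. Safe: 1. Place at column 1.
Row 4: attacked by (1,5)→{2,5}; (2,3)→{1,3,5}; (3,1)→{1,2}. Safe: 4. Place at column 4.
Row 5: attacked by (1,5)→{1,5}; (2,3)→{3}; (3,1)→{1,3}; (4,4)→{3,4,5}. Blocked: 1. Safe: 2. Place at column 2.
Columns [5, 3, 1, 4, 2], r−c [-4, -1, 2, 0, 3], r+c [6, 5, 4, 8, 7] are all distinct, so no two queens attack.

(1,5) (2,3) (3,1) (4,4) (5,2)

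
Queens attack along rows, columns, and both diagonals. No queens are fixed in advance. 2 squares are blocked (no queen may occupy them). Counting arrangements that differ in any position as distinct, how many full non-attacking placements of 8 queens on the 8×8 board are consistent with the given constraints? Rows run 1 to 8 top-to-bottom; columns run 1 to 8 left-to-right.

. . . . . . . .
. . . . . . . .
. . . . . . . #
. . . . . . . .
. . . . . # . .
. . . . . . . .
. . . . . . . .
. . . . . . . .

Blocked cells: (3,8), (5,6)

Branch on row 1: col 1 → 2; col 2 → 7; col 3 → 10; col 4 → 8; col 5 → 14; col 6 → 16; col 7 → 4; col 8 → 3.
Sum: 2 + 7 + 10 + 8 + 14 + 16 + 4 + 3 = 64.

64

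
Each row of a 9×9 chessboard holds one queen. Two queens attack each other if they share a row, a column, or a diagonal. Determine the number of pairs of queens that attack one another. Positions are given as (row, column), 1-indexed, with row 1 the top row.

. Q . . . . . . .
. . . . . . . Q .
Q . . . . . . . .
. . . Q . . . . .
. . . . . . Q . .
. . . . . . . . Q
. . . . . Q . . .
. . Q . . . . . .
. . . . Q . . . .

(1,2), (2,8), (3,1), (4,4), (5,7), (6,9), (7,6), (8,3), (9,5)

All columns are distinct and no two queens satisfy |Δrow| = |Δcol|, so no pair attacks.

0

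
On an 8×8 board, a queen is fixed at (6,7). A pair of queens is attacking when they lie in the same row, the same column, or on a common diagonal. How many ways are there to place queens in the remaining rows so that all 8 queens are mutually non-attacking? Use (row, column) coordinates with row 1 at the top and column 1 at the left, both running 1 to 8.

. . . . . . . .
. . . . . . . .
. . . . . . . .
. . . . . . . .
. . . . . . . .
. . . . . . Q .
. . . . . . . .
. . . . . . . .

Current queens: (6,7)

14

Branch on row 1: col 1 → 1; col 3 → 4; col 4 → 3; col 5 → 3; col 6 → 2; col 8 → 1.
Sum: 1 + 4 + 3 + 3 + 2 + 1 = 14.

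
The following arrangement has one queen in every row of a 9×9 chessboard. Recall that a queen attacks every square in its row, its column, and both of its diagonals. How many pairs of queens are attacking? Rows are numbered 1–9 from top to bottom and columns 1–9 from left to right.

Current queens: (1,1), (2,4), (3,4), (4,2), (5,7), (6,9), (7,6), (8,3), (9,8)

Same column: (2,4)–(3,4) (column 4).
Same diagonal: (2,4)–(4,2) (|2−4| = |4−2| = 2); (2,4)–(5,7) (|2−5| = |4−7| = 3); (7,6)–(9,8) (|7−9| = |6−8| = 2).
Total attacking pairs: 4.

4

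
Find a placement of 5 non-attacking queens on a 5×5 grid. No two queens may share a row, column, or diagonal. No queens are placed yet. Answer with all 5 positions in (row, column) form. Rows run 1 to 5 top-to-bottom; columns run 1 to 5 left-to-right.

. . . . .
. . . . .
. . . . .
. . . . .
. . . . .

(1,5) (2,3) (3,1) (4,4) (5,2)

Row 1: Safe: 1, 2, 3, 4, 5. Place at column 5.
Row 2: attacked by (1,5)→{4,5}. Safe: 1, 2, 3. Place at column 3.
Row 3: attacked by (1,5)→{3,5}; (2,3)→{2,3,4}. Safe: 1. Place at column 1.
Row 4: attacked by (1,5)→{2,5}; (2,3)→{1,3,5}; (3,1)→{1,2}. Safe: 4. Place at column 4.
Row 5: attacked by (1,5)→{1,5}; (2,3)→{3}; (3,1)→{1,3}; (4,4)→{3,4,5}. Safe: 2. Place at column 2.
Columns [5, 3, 1, 4, 2], r−c [-4, -1, 2, 0, 3], r+c [6, 5, 4, 8, 7] are all distinct, so no two queens attack.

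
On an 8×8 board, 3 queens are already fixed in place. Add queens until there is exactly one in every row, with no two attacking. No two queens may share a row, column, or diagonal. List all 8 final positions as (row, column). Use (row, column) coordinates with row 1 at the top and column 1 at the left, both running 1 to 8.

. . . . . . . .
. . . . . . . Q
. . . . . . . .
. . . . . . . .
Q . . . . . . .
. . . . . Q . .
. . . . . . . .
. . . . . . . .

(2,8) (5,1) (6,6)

Row 1: attacked by (2,8)→{7,8}; (5,1)→{1,5}; (6,6)→{1,6}. Safe: 2, 3, 4. Place at column 3.
Row 3: attacked by (1,3)→{1,3,5}; (2,8)→{7,8}; (5,1)→{1,3}; (6,6)→{3,6}. Safe: 2, 4. Place at column 4.
Row 4: attacked by (1,3)→{3,6}; (2,8)→{6,8}; (3,4)→{3,4,5}; (5,1)→{1,2}; (6,6)→{4,6,8}. Safe: 7. Place at column 7.
Row 7: attacked by (1,3)→{3}; (2,8)→{3,8}; (3,4)→{4,8}; (4,7)→{4,7}; (5,1)→{1,3}; (6,6)→{5,6,7}. Safe: 2. Place at column 2.
Row 8: attacked by (1,3)→{3}; (2,8)→{2,8}; (3,4)→{4}; (4,7)→{3,7}; (5,1)→{1,4}; (6,6)→{4,6,8}; (7,2)→{1,2,3}. Safe: 5. Place at column 5.
Columns [3, 8, 4, 7, 1, 6, 2, 5], r−c [-2, -6, -1, -3, 4, 0, 5, 3], r+c [4, 10, 7, 11, 6, 12, 9, 13] are all distinct, so no two queens attack.

(1,3) (2,8) (3,4) (4,7) (5,1) (6,6) (7,2) (8,5)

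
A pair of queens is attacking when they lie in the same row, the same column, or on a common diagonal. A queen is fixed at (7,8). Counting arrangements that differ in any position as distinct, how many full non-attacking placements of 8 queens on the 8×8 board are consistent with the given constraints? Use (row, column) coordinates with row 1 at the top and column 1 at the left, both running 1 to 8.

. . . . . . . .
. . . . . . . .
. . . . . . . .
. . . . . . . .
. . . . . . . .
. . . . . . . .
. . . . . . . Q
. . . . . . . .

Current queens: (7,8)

8

Branch on row 1: col 1 → 0; col 3 → 3; col 4 → 1; col 5 → 2; col 6 → 1; col 7 → 1.
Sum: 0 + 3 + 1 + 2 + 1 + 1 = 8.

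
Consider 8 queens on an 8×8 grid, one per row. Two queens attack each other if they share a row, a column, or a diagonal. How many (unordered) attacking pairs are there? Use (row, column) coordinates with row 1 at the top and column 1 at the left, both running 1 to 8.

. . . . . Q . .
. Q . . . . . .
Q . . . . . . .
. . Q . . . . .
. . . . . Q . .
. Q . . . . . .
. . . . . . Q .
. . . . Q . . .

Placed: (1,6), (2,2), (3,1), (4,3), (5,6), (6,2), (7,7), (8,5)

Same column: (1,6)–(5,6) (column 6); (2,2)–(6,2) (column 2).
Same diagonal: (1,6)–(4,3) (|1−4| = |6−3| = 3); (2,2)–(3,1) (|2−3| = |2−1| = 1); (2,2)–(7,7) (|2−7| = |2−7| = 5).
Total attacking pairs: 5.

5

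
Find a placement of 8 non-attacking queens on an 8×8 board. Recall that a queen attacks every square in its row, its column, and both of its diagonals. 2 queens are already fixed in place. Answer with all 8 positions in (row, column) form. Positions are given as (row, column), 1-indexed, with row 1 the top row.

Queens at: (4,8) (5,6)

Row 1: attacked by (4,8)→{5,8}; (5,6)→{2,6}. Safe: 1, 3, 4, 7. Place at column 7.
Row 2: attacked by (1,7)→{6,7,8}; (4,8)→{6,8}; (5,6)→{3,6}. Safe: 1, 2, 4, 5. Place at column 1.
Row 3: attacked by (1,7)→{5,7}; (2,1)→{1,2}; (4,8)→{7,8}; (5,6)→{4,6,8}. Safe: 3. Place at column 3.
Row 6: attacked by (1,7)→{2,7}; (2,1)→{1,5}; (3,3)→{3,6}; (4,8)→{6,8}; (5,6)→{5,6,7}. Safe: 4. Place at column 4.
Row 7: attacked by (1,7)→{1,7}; (2,1)→{1,6}; (3,3)→{3,7}; (4,8)→{5,8}; (5,6)→{4,6,8}; (6,4)→{3,4,5}. Safe: 2. Place at column 2.
Row 8: attacked by (1,7)→{7}; (2,1)→{1,7}; (3,3)→{3,8}; (4,8)→{4,8}; (5,6)→{3,6}; (6,4)→{2,4,6}; (7,2)→{1,2,3}. Safe: 5. Place at column 5.
Columns [7, 1, 3, 8, 6, 4, 2, 5], r−c [-6, 1, 0, -4, -1, 2, 5, 3], r+c [8, 3, 6, 12, 11, 10, 9, 13] are all distinct, so no two queens attack.

(1,7) (2,1) (3,3) (4,8) (5,6) (6,4) (7,2) (8,5)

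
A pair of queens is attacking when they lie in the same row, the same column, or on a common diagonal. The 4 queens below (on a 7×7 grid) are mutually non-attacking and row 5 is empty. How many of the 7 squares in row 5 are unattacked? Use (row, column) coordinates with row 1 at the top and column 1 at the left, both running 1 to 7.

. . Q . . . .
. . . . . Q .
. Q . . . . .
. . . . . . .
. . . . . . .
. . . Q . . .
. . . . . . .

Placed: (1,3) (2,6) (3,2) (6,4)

1

(1,3) attacks row 5 at column 3 and diagonals 7.
(2,6) attacks row 5 at column 6 and diagonals 3.
(3,2) attacks row 5 at column 2 and diagonals 4.
(6,4) attacks row 5 at column 4 and diagonals 3, 5.
Attacked columns: {2, 3, 4, 5, 6, 7}. Safe: {1}.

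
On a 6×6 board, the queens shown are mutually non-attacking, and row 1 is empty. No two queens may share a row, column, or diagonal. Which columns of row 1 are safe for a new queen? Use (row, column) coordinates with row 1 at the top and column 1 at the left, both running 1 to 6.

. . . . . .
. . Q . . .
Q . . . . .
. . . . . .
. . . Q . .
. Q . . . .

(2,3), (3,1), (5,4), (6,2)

(2,3) attacks row 1 at column 3 and diagonals 2, 4.
(3,1) attacks row 1 at column 1 and diagonals 3.
(5,4) attacks row 1 at column 4.
(6,2) attacks row 1 at column 2.
Attacked columns: {1, 2, 3, 4}. Safe: {5, 6}.

columns 5, 6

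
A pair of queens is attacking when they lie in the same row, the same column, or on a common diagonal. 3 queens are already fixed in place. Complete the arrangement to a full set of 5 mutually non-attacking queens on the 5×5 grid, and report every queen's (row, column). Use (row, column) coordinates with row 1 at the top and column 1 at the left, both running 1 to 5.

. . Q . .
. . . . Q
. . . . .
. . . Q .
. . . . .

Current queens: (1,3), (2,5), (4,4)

(1,3) (2,5) (3,2) (4,4) (5,1)

Row 3: attacked by (1,3)→{1,3,5}; (2,5)→{4,5}; (4,4)→{3,4,5}. Safe: 2. Place at column 2.
Row 5: attacked by (1,3)→{3}; (2,5)→{2,5}; (3,2)→{2,4}; (4,4)→{3,4,5}. Safe: 1. Place at column 1.
Columns [3, 5, 2, 4, 1], r−c [-2, -3, 1, 0, 4], r+c [4, 7, 5, 8, 6] are all distinct, so no two queens attack.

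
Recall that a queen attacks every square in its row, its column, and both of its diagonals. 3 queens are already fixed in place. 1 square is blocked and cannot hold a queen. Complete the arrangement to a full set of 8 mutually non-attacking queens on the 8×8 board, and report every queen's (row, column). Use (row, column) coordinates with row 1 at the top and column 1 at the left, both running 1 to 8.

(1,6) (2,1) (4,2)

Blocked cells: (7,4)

(1,6) (2,1) (3,5) (4,2) (5,8) (6,3) (7,7) (8,4)

Row 3: attacked by (1,6)→{4,6,8}; (2,1)→{1,2}; (4,2)→{1,2,3}. Safe: 5, 7. Place at column 5.
Row 5: attacked by (1,6)→{2,6}; (2,1)→{1,4}; (3,5)→{3,5,7}; (4,2)→{1,2,3}. Safe: 8. Place at column 8.
Row 6: attacked by (1,6)→{1,6}; (2,1)→{1,5}; (3,5)→{2,5,8}; (4,2)→{2,4}; (5,8)→{7,8}. Safe: 3. Place at column 3.
Row 7: attacked by (1,6)→{6}; (2,1)→{1,6}; (3,5)→{1,5}; (4,2)→{2,5}; (5,8)→{6,8}; (6,3)→{2,3,4}. Blocked: 4. Safe: 7. Place at column 7.
Row 8: attacked by (1,6)→{6}; (2,1)→{1,7}; (3,5)→{5}; (4,2)→{2,6}; (5,8)→{5,8}; (6,3)→{1,3,5}; (7,7)→{6,7,8}. Safe: 4. Place at column 4.
Columns [6, 1, 5, 2, 8, 3, 7, 4], r−c [-5, 1, -2, 2, -3, 3, 0, 4], r+c [7, 3, 8, 6, 13, 9, 14, 12] are all distinct, so no two queens attack.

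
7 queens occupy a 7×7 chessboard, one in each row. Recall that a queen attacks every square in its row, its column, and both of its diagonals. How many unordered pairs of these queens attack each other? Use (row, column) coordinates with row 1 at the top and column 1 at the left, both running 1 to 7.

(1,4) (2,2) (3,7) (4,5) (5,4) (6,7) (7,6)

Same column: (1,4)–(5,4) (column 4); (3,7)–(6,7) (column 7).
Same diagonal: (4,5)–(5,4) (|4−5| = |5−4| = 1); (4,5)–(6,7) (|4−6| = |5−7| = 2); (5,4)–(7,6) (|5−7| = |4−6| = 2); (6,7)–(7,6) (|6−7| = |7−6| = 1).
Total attacking pairs: 6.

6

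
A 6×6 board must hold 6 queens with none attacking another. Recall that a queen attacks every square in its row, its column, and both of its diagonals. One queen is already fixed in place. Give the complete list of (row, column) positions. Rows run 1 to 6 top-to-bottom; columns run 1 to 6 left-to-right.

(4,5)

Row 1: attacked by (4,5)→{2,5}. Safe: 1, 3, 4, 6. Place at column 3.
Row 2: attacked by (1,3)→{2,3,4}; (4,5)→{3,5}. Safe: 1, 6. Place at column 6.
Row 3: attacked by (1,3)→{1,3,5}; (2,6)→{5,6}; (4,5)→{4,5,6}. Safe: 2. Place at column 2.
Row 5: attacked by (1,3)→{3}; (2,6)→{3,6}; (3,2)→{2,4}; (4,5)→{4,5,6}. Safe: 1. Place at column 1.
Row 6: attacked by (1,3)→{3}; (2,6)→{2,6}; (3,2)→{2,5}; (4,5)→{3,5}; (5,1)→{1,2}. Safe: 4. Place at column 4.
Columns [3, 6, 2, 5, 1, 4], r−c [-2, -4, 1, -1, 4, 2], r+c [4, 8, 5, 9, 6, 10] are all distinct, so no two queens attack.

(1,3) (2,6) (3,2) (4,5) (5,1) (6,4)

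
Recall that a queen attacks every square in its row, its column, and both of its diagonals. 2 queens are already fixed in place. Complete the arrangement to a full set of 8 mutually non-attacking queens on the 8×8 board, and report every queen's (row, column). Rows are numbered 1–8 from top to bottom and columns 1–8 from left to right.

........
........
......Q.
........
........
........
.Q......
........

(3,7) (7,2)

(1,6) (2,3) (3,7) (4,4) (5,1) (6,8) (7,2) (8,5)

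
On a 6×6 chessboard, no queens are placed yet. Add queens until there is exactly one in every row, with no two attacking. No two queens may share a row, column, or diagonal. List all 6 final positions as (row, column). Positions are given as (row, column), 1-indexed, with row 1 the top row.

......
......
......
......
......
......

(1,3) (2,6) (3,2) (4,5) (5,1) (6,4)

Row 1: Safe: 1, 2, 3, 4, 5, 6. Place at column 3.
Row 2: attacked by (1,3)→{2,3,4}. Safe: 1, 5, 6. Place at column 6.
Row 3: attacked by (1,3)→{1,3,5}; (2,6)→{5,6}. Safe: 2, 4. Place at column 2.
Row 4: attacked by (1,3)→{3,6}; (2,6)→{4,6}; (3,2)→{1,2,3}. Safe: 5. Place at column 5.
Row 5: attacked by (1,3)→{3}; (2,6)→{3,6}; (3,2)→{2,4}; (4,5)→{4,5,6}. Safe: 1. Place at column 1.
Row 6: attacked by (1,3)→{3}; (2,6)→{2,6}; (3,2)→{2,5}; (4,5)→{3,5}; (5,1)→{1,2}. Safe: 4. Place at column 4.
Columns [3, 6, 2, 5, 1, 4], r−c [-2, -4, 1, -1, 4, 2], r+c [4, 8, 5, 9, 6, 10] are all distinct, so no two queens attack.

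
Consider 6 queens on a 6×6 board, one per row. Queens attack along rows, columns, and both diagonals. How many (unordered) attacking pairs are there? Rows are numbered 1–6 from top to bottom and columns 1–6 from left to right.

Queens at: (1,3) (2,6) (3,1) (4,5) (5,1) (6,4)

3

Same column: (3,1)–(5,1) (column 1).
Same diagonal: (1,3)–(3,1) (|1−3| = |3−1| = 2); (3,1)–(6,4) (|3−6| = |1−4| = 3).
Total attacking pairs: 3.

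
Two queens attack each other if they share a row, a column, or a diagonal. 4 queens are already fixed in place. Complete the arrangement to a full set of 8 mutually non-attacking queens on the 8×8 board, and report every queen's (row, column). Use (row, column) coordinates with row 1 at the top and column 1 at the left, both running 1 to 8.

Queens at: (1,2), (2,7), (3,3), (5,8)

(1,2) (2,7) (3,3) (4,6) (5,8) (6,5) (7,1) (8,4)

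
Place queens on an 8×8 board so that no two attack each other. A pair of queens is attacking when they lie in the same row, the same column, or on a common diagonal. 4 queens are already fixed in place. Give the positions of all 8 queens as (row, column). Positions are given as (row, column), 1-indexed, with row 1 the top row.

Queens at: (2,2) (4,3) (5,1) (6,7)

(1,8) (2,2) (3,5) (4,3) (5,1) (6,7) (7,4) (8,6)

Row 1: attacked by (2,2)→{1,2,3}; (4,3)→{3,6}; (5,1)→{1,5}; (6,7)→{2,7}. Safe: 4, 8. Place at column 8.
Row 3: attacked by (1,8)→{6,8}; (2,2)→{1,2,3}; (4,3)→{2,3,4}; (5,1)→{1,3}; (6,7)→{4,7}. Safe: 5. Place at column 5.
Row 7: attacked by (1,8)→{2,8}; (2,2)→{2,7}; (3,5)→{1,5}; (4,3)→{3,6}; (5,1)→{1,3}; (6,7)→{6,7,8}. Safe: 4. Place at column 4.
Row 8: attacked by (1,8)→{1,8}; (2,2)→{2,8}; (3,5)→{5}; (4,3)→{3,7}; (5,1)→{1,4}; (6,7)→{5,7}; (7,4)→{3,4,5}. Safe: 6. Place at column 6.
Columns [8, 2, 5, 3, 1, 7, 4, 6], r−c [-7, 0, -2, 1, 4, -1, 3, 2], r+c [9, 4, 8, 7, 6, 13, 11, 14] are all distinct, so no two queens attack.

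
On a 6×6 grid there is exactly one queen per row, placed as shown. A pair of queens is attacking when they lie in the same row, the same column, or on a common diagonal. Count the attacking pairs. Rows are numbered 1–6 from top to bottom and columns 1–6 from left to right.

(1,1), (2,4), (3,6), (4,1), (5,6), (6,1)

Same column: (1,1)–(4,1) (column 1); (1,1)–(6,1) (column 1); (3,6)–(5,6) (column 6); (4,1)–(6,1) (column 1).
Total attacking pairs: 4.

4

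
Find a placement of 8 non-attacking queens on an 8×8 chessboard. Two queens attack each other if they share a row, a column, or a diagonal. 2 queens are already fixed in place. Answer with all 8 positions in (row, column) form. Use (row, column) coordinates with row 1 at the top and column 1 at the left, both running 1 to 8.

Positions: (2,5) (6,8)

(1,2) (2,5) (3,7) (4,4) (5,1) (6,8) (7,6) (8,3)

Row 1: attacked by (2,5)→{4,5,6}; (6,8)→{3,8}. Safe: 1, 2, 7. Place at column 2.
Row 3: attacked by (1,2)→{2,4}; (2,5)→{4,5,6}; (6,8)→{5,8}. Safe: 1, 3, 7. Place at column 7.
Row 4: attacked by (1,2)→{2,5}; (2,5)→{3,5,7}; (3,7)→{6,7,8}; (6,8)→{6,8}. Safe: 1, 4. Place at column 4.
Row 5: attacked by (1,2)→{2,6}; (2,5)→{2,5,8}; (3,7)→{5,7}; (4,4)→{3,4,5}; (6,8)→{7,8}. Safe: 1. Place at column 1.
Row 7: attacked by (1,2)→{2,8}; (2,5)→{5}; (3,7)→{3,7}; (4,4)→{1,4,7}; (5,1)→{1,3}; (6,8)→{7,8}. Safe: 6. Place at column 6.
Row 8: attacked by (1,2)→{2}; (2,5)→{5}; (3,7)→{2,7}; (4,4)→{4,8}; (5,1)→{1,4}; (6,8)→{6,8}; (7,6)→{5,6,7}. Safe: 3. Place at column 3.
Columns [2, 5, 7, 4, 1, 8, 6, 3], r−c [-1, -3, -4, 0, 4, -2, 1, 5], r+c [3, 7, 10, 8, 6, 14, 13, 11] are all distinct, so no two queens attack.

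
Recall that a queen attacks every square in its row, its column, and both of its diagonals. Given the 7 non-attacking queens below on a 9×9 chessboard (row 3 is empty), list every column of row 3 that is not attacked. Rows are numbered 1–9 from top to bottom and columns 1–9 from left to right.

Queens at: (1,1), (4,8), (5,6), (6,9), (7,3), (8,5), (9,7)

columns 2

(1,1) attacks row 3 at column 1 and diagonals 3.
(4,8) attacks row 3 at column 8 and diagonals 7, 9.
(5,6) attacks row 3 at column 6 and diagonals 4, 8.
(6,9) attacks row 3 at column 9 and diagonals 6.
(7,3) attacks row 3 at column 3 and diagonals 7.
(8,5) attacks row 3 at column 5.
(9,7) attacks row 3 at column 7 and diagonals 1.
Attacked columns: {1, 3, 4, 5, 6, 7, 8, 9}. Safe: {2}.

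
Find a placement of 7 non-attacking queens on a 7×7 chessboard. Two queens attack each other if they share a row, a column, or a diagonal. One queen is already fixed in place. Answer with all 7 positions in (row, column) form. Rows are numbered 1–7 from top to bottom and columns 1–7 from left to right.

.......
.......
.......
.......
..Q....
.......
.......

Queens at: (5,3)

Row 1: attacked by (5,3)→{3,7}. Safe: 1, 2, 4, 5, 6. Place at column 5.
Row 2: attacked by (1,5)→{4,5,6}; (5,3)→{3,6}. Safe: 1, 2, 7. Place at column 7.
Row 3: attacked by (1,5)→{3,5,7}; (2,7)→{6,7}; (5,3)→{1,3,5}. Safe: 2, 4. Place at column 2.
Row 4: attacked by (1,5)→{2,5}; (2,7)→{5,7}; (3,2)→{1,2,3}; (5,3)→{2,3,4}. Safe: 6. Place at column 6.
Row 6: attacked by (1,5)→{5}; (2,7)→{3,7}; (3,2)→{2,5}; (4,6)→{4,6}; (5,3)→{2,3,4}. Safe: 1. Place at column 1.
Row 7: attacked by (1,5)→{5}; (2,7)→{2,7}; (3,2)→{2,6}; (4,6)→{3,6}; (5,3)→{1,3,5}; (6,1)→{1,2}. Safe: 4. Place at column 4.
Columns [5, 7, 2, 6, 3, 1, 4], r−c [-4, -5, 1, -2, 2, 5, 3], r+c [6, 9, 5, 10, 8, 7, 11] are all distinct, so no two queens attack.

(1,5) (2,7) (3,2) (4,6) (5,3) (6,1) (7,4)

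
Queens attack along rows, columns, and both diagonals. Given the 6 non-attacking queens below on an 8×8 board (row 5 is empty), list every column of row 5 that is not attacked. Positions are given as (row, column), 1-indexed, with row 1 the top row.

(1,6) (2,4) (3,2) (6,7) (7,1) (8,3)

columns 5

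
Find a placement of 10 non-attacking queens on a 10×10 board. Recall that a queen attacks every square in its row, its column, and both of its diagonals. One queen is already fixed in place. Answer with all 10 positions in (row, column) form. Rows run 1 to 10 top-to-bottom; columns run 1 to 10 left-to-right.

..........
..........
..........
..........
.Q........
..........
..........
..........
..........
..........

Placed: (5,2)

(1,9) (2,4) (3,6) (4,8) (5,2) (6,7) (7,1) (8,3) (9,5) (10,10)

Row 1: attacked by (5,2)→{2,6}. Safe: 1, 3, 4, 5, 7, 8, 9, 10. Place at column 9.
Row 2: attacked by (1,9)→{8,9,10}; (5,2)→{2,5}. Safe: 1, 3, 4, 6, 7. Place at column 4.
Row 3: attacked by (1,9)→{7,9}; (2,4)→{3,4,5}; (5,2)→{2,4}. Safe: 1, 6, 8, 10. Place at column 6.
Row 4: attacked by (1,9)→{6,9}; (2,4)→{2,4,6}; (3,6)→{5,6,7}; (5,2)→{1,2,3}. Safe: 8, 10. Place at column 8.
Row 6: attacked by (1,9)→{4,9}; (2,4)→{4,8}; (3,6)→{3,6,9}; (4,8)→{6,8,10}; (5,2)→{1,2,3}. Safe: 5, 7. Place at column 7.
Row 7: attacked by (1,9)→{3,9}; (2,4)→{4,9}; (3,6)→{2,6,10}; (4,8)→{5,8}; (5,2)→{2,4}; (6,7)→{6,7,8}. Safe: 1. Place at column 1.
Row 8: attacked by (1,9)→{2,9}; (2,4)→{4,10}; (3,6)→{1,6}; (4,8)→{4,8}; (5,2)→{2,5}; (6,7)→{5,7,9}; (7,1)→{1,2}. Safe: 3. Place at column 3.
Row 9: attacked by (1,9)→{1,9}; (2,4)→{4}; (3,6)→{6}; (4,8)→{3,8}; (5,2)→{2,6}; (6,7)→{4,7,10}; (7,1)→{1,3}; (8,3)→{2,3,4}. Safe: 5. Place at column 5.
Row 10: attacked by (1,9)→{9}; (2,4)→{4}; (3,6)→{6}; (4,8)→{2,8}; (5,2)→{2,7}; (6,7)→{3,7}; (7,1)→{1,4}; (8,3)→{1,3,5}; (9,5)→{4,5,6}. Safe: 10. Place at column 10.
Columns [9, 4, 6, 8, 2, 7, 1, 3, 5, 10], r−c [-8, -2, -3, -4, 3, -1, 6, 5, 4, 0], r+c [10, 6, 9, 12, 7, 13, 8, 11, 14, 20] are all distinct, so no two queens attack.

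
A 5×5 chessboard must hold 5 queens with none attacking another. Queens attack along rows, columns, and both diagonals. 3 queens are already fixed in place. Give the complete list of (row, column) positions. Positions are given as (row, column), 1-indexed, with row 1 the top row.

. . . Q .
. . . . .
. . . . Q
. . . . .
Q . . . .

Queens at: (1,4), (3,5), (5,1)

Row 2: attacked by (1,4)→{3,4,5}; (3,5)→{4,5}; (5,1)→{1,4}. Safe: 2. Place at column 2.
Row 4: attacked by (1,4)→{1,4}; (2,2)→{2,4}; (3,5)→{4,5}; (5,1)→{1,2}. Safe: 3. Place at column 3.
Columns [4, 2, 5, 3, 1], r−c [-3, 0, -2, 1, 4], r+c [5, 4, 8, 7, 6] are all distinct, so no two queens attack.

(1,4) (2,2) (3,5) (4,3) (5,1)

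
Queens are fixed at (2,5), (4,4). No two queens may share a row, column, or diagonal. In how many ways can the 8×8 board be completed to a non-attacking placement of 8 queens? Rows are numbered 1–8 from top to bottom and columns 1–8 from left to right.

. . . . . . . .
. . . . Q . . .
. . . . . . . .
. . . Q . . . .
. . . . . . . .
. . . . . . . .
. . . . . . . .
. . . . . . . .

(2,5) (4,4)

Branch on row 1: col 2 → 1; col 3 → 1; col 8 → 0.
Sum: 1 + 1 + 0 = 2.

2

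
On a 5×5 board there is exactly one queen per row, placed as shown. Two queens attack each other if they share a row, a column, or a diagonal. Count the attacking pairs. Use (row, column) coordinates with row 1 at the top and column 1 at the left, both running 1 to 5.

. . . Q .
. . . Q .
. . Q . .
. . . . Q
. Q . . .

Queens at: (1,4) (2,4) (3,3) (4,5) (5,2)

2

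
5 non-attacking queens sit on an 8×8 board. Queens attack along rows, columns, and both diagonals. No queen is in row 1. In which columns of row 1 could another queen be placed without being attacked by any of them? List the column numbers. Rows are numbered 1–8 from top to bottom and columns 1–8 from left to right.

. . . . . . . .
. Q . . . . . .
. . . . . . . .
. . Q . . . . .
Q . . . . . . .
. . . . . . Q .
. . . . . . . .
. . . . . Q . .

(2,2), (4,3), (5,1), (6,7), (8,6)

columns 4, 8

(2,2) attacks row 1 at column 2 and diagonals 1, 3.
(4,3) attacks row 1 at column 3 and diagonals 6.
(5,1) attacks row 1 at column 1 and diagonals 5.
(6,7) attacks row 1 at column 7 and diagonals 2.
(8,6) attacks row 1 at column 6.
Attacked columns: {1, 2, 3, 5, 6, 7}. Safe: {4, 8}.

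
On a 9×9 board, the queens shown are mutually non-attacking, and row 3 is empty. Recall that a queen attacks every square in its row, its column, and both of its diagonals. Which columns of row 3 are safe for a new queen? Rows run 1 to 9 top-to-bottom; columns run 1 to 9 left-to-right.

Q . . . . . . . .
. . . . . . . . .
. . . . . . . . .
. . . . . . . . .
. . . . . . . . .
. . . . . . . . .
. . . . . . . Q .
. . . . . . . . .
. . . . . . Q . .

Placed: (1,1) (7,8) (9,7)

columns 2, 5, 6, 9

(1,1) attacks row 3 at column 1 and diagonals 3.
(7,8) attacks row 3 at column 8 and diagonals 4.
(9,7) attacks row 3 at column 7 and diagonals 1.
Attacked columns: {1, 3, 4, 7, 8}. Safe: {2, 5, 6, 9}.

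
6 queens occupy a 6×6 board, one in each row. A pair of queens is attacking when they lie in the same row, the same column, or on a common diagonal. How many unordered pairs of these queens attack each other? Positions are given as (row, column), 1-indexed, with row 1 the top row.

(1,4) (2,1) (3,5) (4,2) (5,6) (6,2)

2

Same column: (4,2)–(6,2) (column 2).
Same diagonal: (3,5)–(6,2) (|3−6| = |5−2| = 3).
Total attacking pairs: 2.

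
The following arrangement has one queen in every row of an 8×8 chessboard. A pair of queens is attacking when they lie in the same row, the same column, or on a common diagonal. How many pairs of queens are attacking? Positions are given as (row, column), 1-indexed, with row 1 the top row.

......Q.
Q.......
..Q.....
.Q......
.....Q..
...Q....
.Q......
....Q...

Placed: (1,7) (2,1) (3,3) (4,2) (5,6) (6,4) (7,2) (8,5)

Same column: (4,2)–(7,2) (column 2).
Same diagonal: (3,3)–(4,2) (|3−4| = |3−2| = 1); (4,2)–(6,4) (|4−6| = |2−4| = 2).
Total attacking pairs: 3.

3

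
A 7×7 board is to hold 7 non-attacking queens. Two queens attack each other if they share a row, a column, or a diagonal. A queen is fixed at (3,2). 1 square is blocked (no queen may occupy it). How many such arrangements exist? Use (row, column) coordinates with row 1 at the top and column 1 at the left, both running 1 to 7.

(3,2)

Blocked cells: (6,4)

5

Branch on row 1: col 1 → 1; col 3 → 1; col 5 → 2; col 6 → 1; col 7 → 0.
Sum: 1 + 1 + 2 + 1 + 0 = 5.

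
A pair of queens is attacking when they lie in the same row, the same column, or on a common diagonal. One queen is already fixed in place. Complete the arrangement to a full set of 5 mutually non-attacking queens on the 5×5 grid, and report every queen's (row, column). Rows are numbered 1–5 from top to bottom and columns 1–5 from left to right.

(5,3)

Row 1: attacked by (5,3)→{3}. Safe: 1, 2, 4, 5. Place at column 1.
Row 2: attacked by (1,1)→{1,2}; (5,3)→{3}. Safe: 4, 5. Place at column 4.
Row 3: attacked by (1,1)→{1,3}; (2,4)→{3,4,5}; (5,3)→{1,3,5}. Safe: 2. Place at column 2.
Row 4: attacked by (1,1)→{1,4}; (2,4)→{2,4}; (3,2)→{1,2,3}; (5,3)→{2,3,4}. Safe: 5. Place at column 5.
Columns [1, 4, 2, 5, 3], r−c [0, -2, 1, -1, 2], r+c [2, 6, 5, 9, 8] are all distinct, so no two queens attack.

(1,1) (2,4) (3,2) (4,5) (5,3)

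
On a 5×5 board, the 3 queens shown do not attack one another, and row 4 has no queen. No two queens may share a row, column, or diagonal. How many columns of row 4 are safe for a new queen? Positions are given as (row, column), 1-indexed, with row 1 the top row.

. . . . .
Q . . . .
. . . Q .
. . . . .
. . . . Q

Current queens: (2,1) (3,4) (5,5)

(2,1) attacks row 4 at column 1 and diagonals 3.
(3,4) attacks row 4 at column 4 and diagonals 3, 5.
(5,5) attacks row 4 at column 5 and diagonals 4.
Attacked columns: {1, 3, 4, 5}. Safe: {2}.

1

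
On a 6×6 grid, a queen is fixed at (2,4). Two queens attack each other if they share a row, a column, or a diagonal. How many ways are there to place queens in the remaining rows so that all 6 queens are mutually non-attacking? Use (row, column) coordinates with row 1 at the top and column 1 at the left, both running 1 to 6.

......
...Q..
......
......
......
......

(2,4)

1

Branch on row 1: col 1 → 0; col 2 → 1; col 6 → 0.
Sum: 0 + 1 + 0 = 1.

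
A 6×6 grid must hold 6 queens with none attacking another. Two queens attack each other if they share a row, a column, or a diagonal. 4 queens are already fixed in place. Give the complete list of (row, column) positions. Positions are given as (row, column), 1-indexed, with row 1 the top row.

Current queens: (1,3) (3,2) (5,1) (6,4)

(1,3) (2,6) (3,2) (4,5) (5,1) (6,4)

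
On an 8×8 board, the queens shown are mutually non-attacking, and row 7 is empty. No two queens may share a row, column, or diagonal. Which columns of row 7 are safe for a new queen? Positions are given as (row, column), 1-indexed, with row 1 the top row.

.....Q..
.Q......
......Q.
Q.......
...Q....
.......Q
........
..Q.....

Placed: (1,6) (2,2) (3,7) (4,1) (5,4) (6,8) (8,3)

(1,6) attacks row 7 at column 6.
(2,2) attacks row 7 at column 2 and diagonals 7.
(3,7) attacks row 7 at column 7 and diagonals 3.
(4,1) attacks row 7 at column 1 and diagonals 4.
(5,4) attacks row 7 at column 4 and diagonals 2, 6.
(6,8) attacks row 7 at column 8 and diagonals 7.
(8,3) attacks row 7 at column 3 and diagonals 2, 4.
Attacked columns: {1, 2, 3, 4, 6, 7, 8}. Safe: {5}.

columns 5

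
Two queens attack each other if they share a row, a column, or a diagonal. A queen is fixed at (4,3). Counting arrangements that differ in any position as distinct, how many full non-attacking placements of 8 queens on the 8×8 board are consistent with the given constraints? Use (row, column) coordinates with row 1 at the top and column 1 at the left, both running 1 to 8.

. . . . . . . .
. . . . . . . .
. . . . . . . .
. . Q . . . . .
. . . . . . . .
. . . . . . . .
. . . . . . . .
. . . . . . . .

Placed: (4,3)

12

Branch on row 1: col 1 → 1; col 2 → 1; col 4 → 6; col 5 → 1; col 7 → 1; col 8 → 2.
Sum: 1 + 1 + 6 + 1 + 1 + 2 = 12.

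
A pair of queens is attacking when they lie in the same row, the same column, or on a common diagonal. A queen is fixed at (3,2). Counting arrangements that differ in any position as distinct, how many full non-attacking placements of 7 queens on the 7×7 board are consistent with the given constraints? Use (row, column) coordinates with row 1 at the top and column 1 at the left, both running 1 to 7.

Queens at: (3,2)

6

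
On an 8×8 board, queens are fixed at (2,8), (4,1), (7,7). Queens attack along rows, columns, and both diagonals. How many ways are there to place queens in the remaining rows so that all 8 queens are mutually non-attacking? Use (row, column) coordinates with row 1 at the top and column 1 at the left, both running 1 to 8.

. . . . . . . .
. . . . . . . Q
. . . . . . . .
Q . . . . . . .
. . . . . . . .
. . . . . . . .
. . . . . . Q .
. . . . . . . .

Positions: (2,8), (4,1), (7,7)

Branch on row 1: col 2 → 1; col 3 → 0; col 5 → 0; col 6 → 0.
Sum: 1 + 0 + 0 + 0 = 1.

1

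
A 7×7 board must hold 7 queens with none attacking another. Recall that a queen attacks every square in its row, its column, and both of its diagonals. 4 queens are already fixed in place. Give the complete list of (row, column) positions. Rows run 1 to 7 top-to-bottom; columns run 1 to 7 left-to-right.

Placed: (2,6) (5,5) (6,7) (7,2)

(1,4) (2,6) (3,1) (4,3) (5,5) (6,7) (7,2)

Row 1: attacked by (2,6)→{5,6,7}; (5,5)→{1,5}; (6,7)→{2,7}; (7,2)→{2}. Safe: 3, 4. Place at column 4.
Row 3: attacked by (1,4)→{2,4,6}; (2,6)→{5,6,7}; (5,5)→{3,5,7}; (6,7)→{4,7}; (7,2)→{2,6}. Safe: 1. Place at column 1.
Row 4: attacked by (1,4)→{1,4,7}; (2,6)→{4,6}; (3,1)→{1,2}; (5,5)→{4,5,6}; (6,7)→{5,7}; (7,2)→{2,5}. Safe: 3. Place at column 3.
Columns [4, 6, 1, 3, 5, 7, 2], r−c [-3, -4, 2, 1, 0, -1, 5], r+c [5, 8, 4, 7, 10, 13, 9] are all distinct, so no two queens attack.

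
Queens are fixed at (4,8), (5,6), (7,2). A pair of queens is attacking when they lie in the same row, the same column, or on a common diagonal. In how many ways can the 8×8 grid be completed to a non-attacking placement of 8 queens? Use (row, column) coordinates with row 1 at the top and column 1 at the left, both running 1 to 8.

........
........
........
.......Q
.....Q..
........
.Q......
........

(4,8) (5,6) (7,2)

1

Branch on row 1: col 1 → 0; col 3 → 0; col 4 → 0; col 7 → 1.
Sum: 0 + 0 + 0 + 1 = 1.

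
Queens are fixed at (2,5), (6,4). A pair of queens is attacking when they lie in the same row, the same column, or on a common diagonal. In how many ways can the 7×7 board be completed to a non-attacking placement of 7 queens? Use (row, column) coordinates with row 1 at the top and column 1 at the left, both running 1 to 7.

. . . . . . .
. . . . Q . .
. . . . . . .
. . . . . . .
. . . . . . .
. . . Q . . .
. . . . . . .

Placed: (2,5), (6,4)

2

Branch on row 1: col 1 → 0; col 2 → 1; col 3 → 0; col 7 → 1.
Sum: 0 + 1 + 0 + 1 = 2.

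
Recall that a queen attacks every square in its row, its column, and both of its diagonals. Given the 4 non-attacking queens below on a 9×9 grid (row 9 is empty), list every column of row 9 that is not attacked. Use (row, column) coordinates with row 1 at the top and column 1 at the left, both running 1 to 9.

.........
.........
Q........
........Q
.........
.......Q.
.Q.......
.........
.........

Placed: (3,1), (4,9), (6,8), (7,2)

columns 3, 6

(3,1) attacks row 9 at column 1 and diagonals 7.
(4,9) attacks row 9 at column 9 and diagonals 4.
(6,8) attacks row 9 at column 8 and diagonals 5.
(7,2) attacks row 9 at column 2 and diagonals 4.
Attacked columns: {1, 2, 4, 5, 7, 8, 9}. Safe: {3, 6}.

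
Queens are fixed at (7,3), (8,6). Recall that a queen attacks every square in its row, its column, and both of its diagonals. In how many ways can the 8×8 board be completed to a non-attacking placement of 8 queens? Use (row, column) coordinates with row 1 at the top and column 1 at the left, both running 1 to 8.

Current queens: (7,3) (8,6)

8

Branch on row 1: col 1 → 0; col 2 → 0; col 4 → 2; col 5 → 3; col 7 → 2; col 8 → 1.
Sum: 0 + 0 + 2 + 3 + 2 + 1 = 8.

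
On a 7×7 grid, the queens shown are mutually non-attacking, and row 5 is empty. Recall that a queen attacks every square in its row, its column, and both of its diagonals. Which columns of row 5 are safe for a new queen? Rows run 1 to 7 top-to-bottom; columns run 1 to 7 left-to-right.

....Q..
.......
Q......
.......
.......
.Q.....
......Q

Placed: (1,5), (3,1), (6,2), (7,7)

columns 4, 6

(1,5) attacks row 5 at column 5 and diagonals 1.
(3,1) attacks row 5 at column 1 and diagonals 3.
(6,2) attacks row 5 at column 2 and diagonals 1, 3.
(7,7) attacks row 5 at column 7 and diagonals 5.
Attacked columns: {1, 2, 3, 5, 7}. Safe: {4, 6}.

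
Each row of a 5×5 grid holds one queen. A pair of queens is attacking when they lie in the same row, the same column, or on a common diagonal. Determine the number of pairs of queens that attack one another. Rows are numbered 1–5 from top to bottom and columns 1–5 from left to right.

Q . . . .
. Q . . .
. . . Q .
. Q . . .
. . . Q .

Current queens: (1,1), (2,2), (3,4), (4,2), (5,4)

3

Same column: (2,2)–(4,2) (column 2); (3,4)–(5,4) (column 4).
Same diagonal: (1,1)–(2,2) (|1−2| = |1−2| = 1).
Total attacking pairs: 3.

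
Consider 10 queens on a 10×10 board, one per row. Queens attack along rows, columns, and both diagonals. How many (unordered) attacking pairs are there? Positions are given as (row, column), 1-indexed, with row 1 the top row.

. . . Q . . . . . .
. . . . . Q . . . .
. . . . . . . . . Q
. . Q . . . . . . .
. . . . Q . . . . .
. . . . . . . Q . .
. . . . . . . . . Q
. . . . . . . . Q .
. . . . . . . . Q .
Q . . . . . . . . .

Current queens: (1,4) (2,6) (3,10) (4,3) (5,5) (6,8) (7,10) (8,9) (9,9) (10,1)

Same column: (3,10)–(7,10) (column 10); (8,9)–(9,9) (column 9).
Same diagonal: (1,4)–(7,10) (|1−7| = |4−10| = 6); (5,5)–(9,9) (|5−9| = |5−9| = 4); (7,10)–(8,9) (|7−8| = |10−9| = 1).
Total attacking pairs: 5.

5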